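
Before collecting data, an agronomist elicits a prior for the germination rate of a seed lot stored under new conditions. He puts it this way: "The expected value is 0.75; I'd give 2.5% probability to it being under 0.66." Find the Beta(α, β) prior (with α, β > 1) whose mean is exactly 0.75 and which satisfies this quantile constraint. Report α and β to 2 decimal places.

α ≈ 73.25, β ≈ 24.42

With mean 0.75 fixed, write α = 0.75s, β = 0.25s where s = α+β.
Need P(θ < 0.66) = 0.025 under Beta(0.75s, 0.25s). Normal approximation: (q−m)/√(m(1−m)/s) ≈ z_{0.025} = -1.96, so s ≈ 0.75·0.25·(-1.96)²/(0.66−0.75)² = 88.9.
At s = 88.9: P(θ<0.66) ≈ 0.031. Adjusting to match 0.025 gives s ≈ 97.66.
So α = 0.75·97.66 ≈ 73.25, β = 0.25·97.66 ≈ 24.42.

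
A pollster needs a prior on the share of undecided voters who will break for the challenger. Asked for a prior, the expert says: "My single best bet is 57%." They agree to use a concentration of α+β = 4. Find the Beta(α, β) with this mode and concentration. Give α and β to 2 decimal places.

α = 2.14, β = 1.86

For α,β > 1 the Beta mode is (α−1)/(α+β−2). With α+β = 4, the mode is (α−1)/2.
Set (α−1)/2 = 0.57 → α = 1 + 0.57·2 = 2.14.
β = 4 − α = 1.86.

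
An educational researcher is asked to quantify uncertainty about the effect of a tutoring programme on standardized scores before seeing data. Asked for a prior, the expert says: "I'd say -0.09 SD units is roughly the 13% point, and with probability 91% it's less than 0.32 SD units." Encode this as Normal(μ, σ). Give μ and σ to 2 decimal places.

The p-quantile of Normal(μ,σ) is μ + z_p·σ, with z_{0.13} = -1.126 and z_{0.91} = 1.341.
Eliminate σ: μ = (z₂·x₁ − z₁·x₂)/(z₂ − z₁) = (1.341·-0.09 − (-1.126)·0.32)/2.467 = 0.10.
Then σ = (x₂ − x₁)/(z₂ − z₁) = (0.32 − -0.09)/2.467 = 0.17.

μ = 0.10, σ = 0.17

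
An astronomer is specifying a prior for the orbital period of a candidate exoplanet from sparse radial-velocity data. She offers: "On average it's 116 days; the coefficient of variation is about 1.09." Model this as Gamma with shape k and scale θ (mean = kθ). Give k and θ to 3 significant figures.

k ≈ 0.842, θ ≈ 138

For Gamma(k, scale θ): mean = kθ, variance = kθ², so CV = 1/√k.
CV = 1.09, hence k = 1/CV² = 0.842.
Then θ = mean/k = 116/0.842 = 138.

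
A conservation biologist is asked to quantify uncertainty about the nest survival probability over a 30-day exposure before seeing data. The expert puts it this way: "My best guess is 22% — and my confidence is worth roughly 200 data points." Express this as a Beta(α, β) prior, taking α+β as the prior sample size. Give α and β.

Under the effective-sample-size interpretation, Beta(α, β) has prior mean α/(α+β) and prior sample size α+β.
So α+β = 200 and α/(α+β) = 0.22, giving α = 0.22·200 = 44 and β = 200 − 44 = 156.

α = 44, β = 156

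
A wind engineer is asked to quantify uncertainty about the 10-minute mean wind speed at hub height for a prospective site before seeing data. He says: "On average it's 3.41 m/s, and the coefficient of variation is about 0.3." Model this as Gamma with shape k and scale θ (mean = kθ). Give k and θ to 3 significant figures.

For Gamma(k, scale θ): mean = kθ, variance = kθ², so CV = 1/√k.
CV = 0.3, hence k = 1/CV² = 11.1.
Then θ = mean/k = 3.41/11.1 = 0.307.

k ≈ 11.1, θ ≈ 0.307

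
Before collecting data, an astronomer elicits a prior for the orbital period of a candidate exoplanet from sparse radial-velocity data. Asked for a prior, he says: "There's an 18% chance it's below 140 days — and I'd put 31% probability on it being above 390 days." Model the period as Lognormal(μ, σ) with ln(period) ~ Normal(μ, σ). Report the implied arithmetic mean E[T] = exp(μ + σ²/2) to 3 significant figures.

If T ~ Lognormal(μ,σ) then ln T ~ Normal(μ,σ), so the p-quantile of ln T is μ + z_p·σ.
ln(140) = 4.942 and ln(390) = 5.966; z_{0.18} = -0.9154, z_{0.69} = 0.4959.
σ = (5.966 − 4.942)/(0.4959 − (-0.9154)) = 0.726.
μ = 4.942 − (-0.9154)·0.726 = 5.606.
E[T] = exp(μ + σ²/2) = exp(5.606 + 0.2635) = 354 days.

E[T] ≈ 354 days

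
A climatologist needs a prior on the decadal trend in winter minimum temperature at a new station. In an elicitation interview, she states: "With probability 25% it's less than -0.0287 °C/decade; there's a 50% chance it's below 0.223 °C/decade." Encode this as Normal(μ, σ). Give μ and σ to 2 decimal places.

μ = 0.22, σ = 0.37

The p-quantile of Normal(μ,σ) is μ + z_p·σ, with z_{0.25} = -0.6745 and z_{0.5} = 0.
Eliminate σ: μ = (z₂·x₁ − z₁·x₂)/(z₂ − z₁) = (0·-0.0287 − (-0.6745)·0.223)/0.6745 = 0.22.
Then σ = (x₂ − x₁)/(z₂ − z₁) = (0.223 − -0.0287)/0.6745 = 0.37.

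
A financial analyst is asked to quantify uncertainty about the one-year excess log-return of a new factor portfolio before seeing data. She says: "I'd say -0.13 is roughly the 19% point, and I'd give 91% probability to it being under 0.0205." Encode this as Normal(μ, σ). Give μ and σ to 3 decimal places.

For Normal(μ,σ), the p-quantile is μ + z_p·σ. Here z_{0.19} = -0.8779, z_{0.91} = 1.341.
So -0.13 = μ − 0.8779σ and 0.0205 = μ + 1.341σ.
Subtracting: σ = (0.0205 − -0.13)/(1.341 − (-0.8779)) = 0.068.
Then μ = -0.13 − (-0.8779)·0.068 = -0.070.

μ = -0.070, σ = 0.068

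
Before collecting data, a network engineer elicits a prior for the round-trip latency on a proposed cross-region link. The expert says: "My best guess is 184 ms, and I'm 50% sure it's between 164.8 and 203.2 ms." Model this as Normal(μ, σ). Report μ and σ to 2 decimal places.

A symmetric 50% interval runs μ ± z·σ with z = 0.6745.
Half-width = 19.2, so σ = 19.2/0.6745 = 28.47.
μ is the stated best guess, 184.00.

μ = 184.00, σ = 28.47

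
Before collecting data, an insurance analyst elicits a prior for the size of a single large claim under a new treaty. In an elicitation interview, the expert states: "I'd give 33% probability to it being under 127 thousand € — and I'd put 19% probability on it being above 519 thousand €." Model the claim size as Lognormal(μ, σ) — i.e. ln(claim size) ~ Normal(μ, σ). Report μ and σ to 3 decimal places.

μ ≈ 5.314, σ ≈ 1.068

If T ~ Lognormal(μ,σ) then ln T ~ Normal(μ,σ), so the p-quantile of ln T is μ + z_p·σ.
ln(127) = 4.844 and ln(519) = 6.252; z_{0.33} = -0.4399, z_{0.81} = 0.8779.
σ = (6.252 − 4.844)/(0.8779 − (-0.4399)) = 1.068.
μ = 4.844 − (-0.4399)·1.068 = 5.314.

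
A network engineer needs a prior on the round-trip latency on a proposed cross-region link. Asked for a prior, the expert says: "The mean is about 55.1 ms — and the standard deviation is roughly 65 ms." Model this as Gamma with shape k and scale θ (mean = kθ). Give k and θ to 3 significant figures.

k ≈ 0.719, θ ≈ 76.7

For Gamma(k, scale θ): mean = kθ, variance = kθ², so CV = 1/√k.
CV = SD/mean = 65/55.1 = 1.18, hence k = 1/CV² = 0.719.
Then θ = mean/k = 55.1/0.719 = 76.7.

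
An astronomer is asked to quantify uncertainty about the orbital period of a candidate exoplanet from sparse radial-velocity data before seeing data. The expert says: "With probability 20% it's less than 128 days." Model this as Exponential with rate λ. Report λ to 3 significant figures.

λ ≈ 0.00174

P(T < 128.0) = 1 − e^(−λ·128.0) = 0.2, so λ = −ln(1−0.2)/128.0 = −ln(0.8)/128.0 = 0.00174.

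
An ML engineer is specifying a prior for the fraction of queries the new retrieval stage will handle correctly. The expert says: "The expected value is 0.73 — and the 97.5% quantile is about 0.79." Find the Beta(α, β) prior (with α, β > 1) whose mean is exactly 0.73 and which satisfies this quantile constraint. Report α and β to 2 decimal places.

α ≈ 141.46, β ≈ 52.32

With mean 0.73 fixed, write α = 0.73s, β = 0.27s where s = α+β.
Need P(θ < 0.79) = 0.975 under Beta(0.73s, 0.27s). Normal approximation: (q−m)/√(m(1−m)/s) ≈ z_{0.975} = 1.96, so s ≈ 0.73·0.27·(1.96)²/(0.79−0.73)² = 210.3.
At s = 210.3: P(θ<0.79) ≈ 0.980. Adjusting to match 0.975 gives s ≈ 193.79.
So α = 0.73·193.79 ≈ 141.46, β = 0.27·193.79 ≈ 52.32.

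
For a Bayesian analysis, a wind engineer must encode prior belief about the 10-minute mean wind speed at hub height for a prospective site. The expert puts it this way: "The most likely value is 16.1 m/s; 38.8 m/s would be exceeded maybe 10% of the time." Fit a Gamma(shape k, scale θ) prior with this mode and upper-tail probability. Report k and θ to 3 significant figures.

Gamma(k,θ) with k>1 has mode (k−1)θ, so θ = 16.1/(k−1).
Need P(X < 38.8) = 0.9 with θ tied to k this way. Start at k = 2, θ = 16.1: P(X<38.8) ≈ 0.694.
Too low — raise k to concentrate. Iterating converges to k ≈ 3.48.
Then θ = 16.1/(3.48−1) ≈ 6.48.

k ≈ 3.48, θ ≈ 6.48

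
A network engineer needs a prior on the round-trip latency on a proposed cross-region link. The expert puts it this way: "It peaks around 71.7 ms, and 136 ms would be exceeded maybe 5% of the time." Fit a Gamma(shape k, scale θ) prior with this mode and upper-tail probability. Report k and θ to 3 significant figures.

k ≈ 7.78, θ ≈ 10.6

Gamma(k,θ) with k>1 has mode (k−1)θ, so θ = 71.7/(k−1).
Need P(X < 136) = 0.95 with θ tied to k this way. Start at k = 2, θ = 71.7: P(X<136) ≈ 0.565.
Too low — raise k to concentrate. Iterating converges to k ≈ 7.78.
Then θ = 71.7/(7.78−1) ≈ 10.6.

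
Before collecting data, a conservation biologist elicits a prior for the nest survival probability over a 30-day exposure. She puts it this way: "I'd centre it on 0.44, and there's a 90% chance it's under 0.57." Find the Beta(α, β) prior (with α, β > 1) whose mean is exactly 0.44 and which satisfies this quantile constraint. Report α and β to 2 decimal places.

With mean 0.44 fixed, write α = 0.44s, β = 0.56s where s = α+β.
Need P(θ < 0.57) = 0.9 under Beta(0.44s, 0.56s). Normal approximation: (q−m)/√(m(1−m)/s) ≈ z_{0.9} = 1.28, so s ≈ 0.44·0.56·(1.28)²/(0.57−0.44)² = 23.9.
At s = 23.9: P(θ<0.57) ≈ 0.900. Adjusting to match 0.9 gives s ≈ 24.01.
So α = 0.44·24.01 ≈ 10.57, β = 0.56·24.01 ≈ 13.45.

α ≈ 10.57, β ≈ 13.45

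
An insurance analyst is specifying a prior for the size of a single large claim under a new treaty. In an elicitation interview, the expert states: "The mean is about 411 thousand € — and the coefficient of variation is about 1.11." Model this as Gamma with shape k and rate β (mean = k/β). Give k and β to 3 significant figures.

k ≈ 0.812, β ≈ 0.00197

For Gamma(k, rate β): mean = k/β, variance = k/β², so CV = 1/√k.
CV = 1.11, hence k = 1/CV² = 0.812.
Then β = k/mean = 0.812/411 = 0.00197.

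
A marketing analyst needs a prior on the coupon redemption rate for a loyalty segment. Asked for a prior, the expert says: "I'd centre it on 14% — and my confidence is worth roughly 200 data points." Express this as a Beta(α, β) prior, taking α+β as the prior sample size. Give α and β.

α = 28, β = 172

Under the effective-sample-size interpretation, Beta(α, β) has prior mean α/(α+β) and prior sample size α+β.
So α+β = 200 and α/(α+β) = 0.14, giving α = 0.14·200 = 28 and β = 200 − 28 = 172.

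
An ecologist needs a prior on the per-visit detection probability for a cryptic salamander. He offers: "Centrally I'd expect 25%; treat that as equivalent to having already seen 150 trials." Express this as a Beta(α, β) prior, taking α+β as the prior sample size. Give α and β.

α = 37.5, β = 112.5

Under the effective-sample-size interpretation, Beta(α, β) has prior mean α/(α+β) and prior sample size α+β.
So α+β = 150 and α/(α+β) = 0.25, giving α = 0.25·150 = 37.5 and β = 150 − 37.5 = 112.5.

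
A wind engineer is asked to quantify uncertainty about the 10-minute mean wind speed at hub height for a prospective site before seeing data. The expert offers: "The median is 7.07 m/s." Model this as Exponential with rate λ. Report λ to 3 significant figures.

λ ≈ 0.098

Exponential median = ln 2 / λ, so λ = ln 2 / 7.07 = 0.098.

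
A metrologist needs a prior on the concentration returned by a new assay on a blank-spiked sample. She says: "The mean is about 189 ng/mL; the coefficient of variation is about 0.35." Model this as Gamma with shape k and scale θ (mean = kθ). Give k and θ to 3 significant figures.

k ≈ 8.16, θ ≈ 23.2

For Gamma(k, scale θ): mean = kθ, variance = kθ², so CV = 1/√k.
CV = 0.35, hence k = 1/CV² = 8.16.
Then θ = mean/k = 189/8.16 = 23.2.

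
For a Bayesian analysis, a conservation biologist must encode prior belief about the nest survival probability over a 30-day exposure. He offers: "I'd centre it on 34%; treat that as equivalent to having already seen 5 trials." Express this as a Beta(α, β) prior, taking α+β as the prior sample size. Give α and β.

α = 1.7, β = 3.3

Under the effective-sample-size interpretation, Beta(α, β) has prior mean α/(α+β) and prior sample size α+β.
So α+β = 5 and α/(α+β) = 0.34, giving α = 0.34·5 = 1.7 and β = 5 − 1.7 = 3.3.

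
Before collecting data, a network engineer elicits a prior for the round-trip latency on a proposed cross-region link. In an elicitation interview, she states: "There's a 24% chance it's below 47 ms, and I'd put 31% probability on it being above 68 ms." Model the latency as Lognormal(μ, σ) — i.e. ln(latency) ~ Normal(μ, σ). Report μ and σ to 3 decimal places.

μ ≈ 4.067, σ ≈ 0.307

If T ~ Lognormal(μ,σ) then ln T ~ Normal(μ,σ), so the p-quantile of ln T is μ + z_p·σ.
ln(47) = 3.85 and ln(68) = 4.22; z_{0.24} = -0.7063, z_{0.69} = 0.4959.
σ = (4.22 − 3.85)/(0.4959 − (-0.7063)) = 0.307.
μ = 3.85 − (-0.7063)·0.307 = 4.067.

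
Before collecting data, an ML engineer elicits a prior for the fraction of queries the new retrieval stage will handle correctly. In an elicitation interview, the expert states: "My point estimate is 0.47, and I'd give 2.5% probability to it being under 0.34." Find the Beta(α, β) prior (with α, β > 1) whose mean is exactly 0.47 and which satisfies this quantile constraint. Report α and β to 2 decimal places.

α ≈ 25.51, β ≈ 28.76

With mean 0.47 fixed, write α = 0.47s, β = 0.53s where s = α+β.
Need P(θ < 0.34) = 0.025 under Beta(0.47s, 0.53s). Normal approximation: (q−m)/√(m(1−m)/s) ≈ z_{0.025} = -1.96, so s ≈ 0.47·0.53·(-1.96)²/(0.34−0.47)² = 56.6.
At s = 56.6: P(θ<0.34) ≈ 0.023. Adjusting to match 0.025 gives s ≈ 54.27.
So α = 0.47·54.27 ≈ 25.51, β = 0.53·54.27 ≈ 28.76.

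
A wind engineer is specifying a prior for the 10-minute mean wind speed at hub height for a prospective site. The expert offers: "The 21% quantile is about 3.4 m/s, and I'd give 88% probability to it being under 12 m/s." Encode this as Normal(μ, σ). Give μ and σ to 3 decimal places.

For Normal(μ,σ), the p-quantile is μ + z_p·σ. Here z_{0.21} = -0.8064, z_{0.88} = 1.175.
So 3.4 = μ − 0.8064σ and 12 = μ + 1.175σ.
Subtracting: σ = (12 − 3.4)/(1.175 − (-0.8064)) = 4.340.
Then μ = 3.4 − (-0.8064)·4.340 = 6.900.

μ = 6.900, σ = 4.340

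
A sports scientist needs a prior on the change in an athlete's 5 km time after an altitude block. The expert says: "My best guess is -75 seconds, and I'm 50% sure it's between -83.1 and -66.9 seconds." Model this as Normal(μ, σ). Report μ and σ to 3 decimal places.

μ = -75.000, σ = 12.009

A symmetric 50% interval runs μ ± z·σ with z = 0.6745.
Half-width = 8.1, so σ = 8.1/0.6745 = 12.009.
μ is the stated best guess, -75.000.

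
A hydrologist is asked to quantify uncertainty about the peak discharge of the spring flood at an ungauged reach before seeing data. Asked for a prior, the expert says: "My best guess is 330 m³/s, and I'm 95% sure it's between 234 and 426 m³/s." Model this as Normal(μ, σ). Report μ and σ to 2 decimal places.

A symmetric 95% interval runs μ ± z·σ with z = 1.96.
Half-width = 96, so σ = 96/1.96 = 48.98.
μ is the stated best guess, 330.00.

μ = 330.00, σ = 48.98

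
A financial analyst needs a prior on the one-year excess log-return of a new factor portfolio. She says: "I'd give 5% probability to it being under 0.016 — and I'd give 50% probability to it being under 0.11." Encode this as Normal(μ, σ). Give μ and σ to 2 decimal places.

μ = 0.11, σ = 0.06

The p-quantile of Normal(μ,σ) is μ + z_p·σ, with z_{0.05} = -1.645 and z_{0.5} = 0.
Eliminate σ: μ = (z₂·x₁ − z₁·x₂)/(z₂ − z₁) = (0·0.016 − (-1.645)·0.11)/1.645 = 0.11.
Then σ = (x₂ − x₁)/(z₂ − z₁) = (0.11 − 0.016)/1.645 = 0.06.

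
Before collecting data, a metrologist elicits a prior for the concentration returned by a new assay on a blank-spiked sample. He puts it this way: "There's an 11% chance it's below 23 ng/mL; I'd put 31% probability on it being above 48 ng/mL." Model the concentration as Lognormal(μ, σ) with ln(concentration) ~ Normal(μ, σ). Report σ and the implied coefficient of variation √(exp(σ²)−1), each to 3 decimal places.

If T ~ Lognormal(μ,σ) then ln T ~ Normal(μ,σ), so the p-quantile of ln T is μ + z_p·σ.
ln(23) = 3.135 and ln(48) = 3.871; z_{0.11} = -1.227, z_{0.69} = 0.4959.
σ = (3.871 − 3.135)/(0.4959 − (-1.227)) = 0.427.
μ = 3.135 − (-1.227)·0.427 = 3.659.
CV = √(exp(σ²)−1) = √(exp(0.1825)−1) = 0.447.

σ ≈ 0.427, CV ≈ 0.447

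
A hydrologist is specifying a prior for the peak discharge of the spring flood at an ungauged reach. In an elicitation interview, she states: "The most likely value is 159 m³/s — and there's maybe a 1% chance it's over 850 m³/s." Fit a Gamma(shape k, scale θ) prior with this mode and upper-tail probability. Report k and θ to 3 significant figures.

k ≈ 2.37, θ ≈ 116

Gamma(k,θ) with k>1 has mode (k−1)θ, so θ = 159/(k−1).
Need P(X < 850) = 0.99 with θ tied to k this way. Start at k = 2, θ = 159: P(X<850) ≈ 0.970.
Too low — raise k to concentrate. Iterating converges to k ≈ 2.37.
Then θ = 159/(2.37−1) ≈ 116.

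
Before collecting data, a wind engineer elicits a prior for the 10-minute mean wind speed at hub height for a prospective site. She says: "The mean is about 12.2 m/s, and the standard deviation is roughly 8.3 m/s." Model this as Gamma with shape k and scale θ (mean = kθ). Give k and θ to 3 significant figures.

k ≈ 2.16, θ ≈ 5.65

For Gamma(k, scale θ): mean = kθ, variance = kθ², so CV = 1/√k.
CV = SD/mean = 8.3/12.2 = 0.6803, hence k = 1/CV² = 2.16.
Then θ = mean/k = 12.2/2.16 = 5.65.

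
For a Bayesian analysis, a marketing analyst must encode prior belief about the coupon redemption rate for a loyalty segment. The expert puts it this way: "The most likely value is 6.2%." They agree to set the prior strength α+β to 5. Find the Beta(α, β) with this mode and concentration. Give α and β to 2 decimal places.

α = 1.19, β = 3.81

For α,β > 1 the Beta mode is (α−1)/(α+β−2). With α+β = 5, the mode is (α−1)/3.
Set (α−1)/3 = 0.062 → α = 1 + 0.062·3 = 1.19.
β = 5 − α = 3.81.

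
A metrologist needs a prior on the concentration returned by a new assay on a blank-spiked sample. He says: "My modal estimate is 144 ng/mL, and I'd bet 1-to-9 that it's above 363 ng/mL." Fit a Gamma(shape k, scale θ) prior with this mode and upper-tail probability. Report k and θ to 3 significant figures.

Gamma(k,θ) with k>1 has mode (k−1)θ, so θ = 144/(k−1).
Need P(X < 363) = 0.9 with θ tied to k this way. Start at k = 2, θ = 144: P(X<363) ≈ 0.717.
Too low — raise k to concentrate. Iterating converges to k ≈ 3.25.
Then θ = 144/(3.25−1) ≈ 64.1.

k ≈ 3.25, θ ≈ 64.1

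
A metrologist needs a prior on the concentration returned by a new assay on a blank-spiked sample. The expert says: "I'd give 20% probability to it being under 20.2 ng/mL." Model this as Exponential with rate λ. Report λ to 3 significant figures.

P(T < 20.2) = 1 − e^(−λ·20.2) = 0.2, so λ = −ln(1−0.2)/20.2 = −ln(0.8)/20.2 = 0.011.

λ ≈ 0.011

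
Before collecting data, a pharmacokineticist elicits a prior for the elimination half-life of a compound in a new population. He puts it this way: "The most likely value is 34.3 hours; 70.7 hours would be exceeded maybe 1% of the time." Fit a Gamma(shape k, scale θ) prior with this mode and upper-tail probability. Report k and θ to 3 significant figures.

k ≈ 10.3, θ ≈ 3.67

Gamma(k,θ) with k>1 has mode (k−1)θ, so θ = 34.3/(k−1).
Need P(X < 70.7) = 0.99 with θ tied to k this way. Start at k = 2, θ = 34.3: P(X<70.7) ≈ 0.610.
Too low — raise k to concentrate. Iterating converges to k ≈ 10.3.
Then θ = 34.3/(10.3−1) ≈ 3.67.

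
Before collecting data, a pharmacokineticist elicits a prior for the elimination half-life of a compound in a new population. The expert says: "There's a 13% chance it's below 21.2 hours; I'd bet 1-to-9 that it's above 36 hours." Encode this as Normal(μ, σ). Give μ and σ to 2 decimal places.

The p-quantile of Normal(μ,σ) is μ + z_p·σ, with z_{0.13} = -1.126 and z_{0.9} = 1.282.
Eliminate σ: μ = (z₂·x₁ − z₁·x₂)/(z₂ − z₁) = (1.282·21.2 − (-1.126)·36)/2.408 = 28.12.
Then σ = (x₂ − x₁)/(z₂ − z₁) = (36 − 21.2)/2.408 = 6.15.

μ = 28.12, σ = 6.15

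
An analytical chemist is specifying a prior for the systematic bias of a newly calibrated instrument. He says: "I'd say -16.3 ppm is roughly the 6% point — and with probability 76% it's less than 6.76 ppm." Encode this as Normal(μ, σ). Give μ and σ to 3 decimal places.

The p-quantile of Normal(μ,σ) is μ + z_p·σ, with z_{0.06} = -1.555 and z_{0.76} = 0.7063.
Eliminate σ: μ = (z₂·x₁ − z₁·x₂)/(z₂ − z₁) = (0.7063·-16.3 − (-1.555)·6.76)/2.261 = -0.443.
Then σ = (x₂ − x₁)/(z₂ − z₁) = (6.76 − -16.3)/2.261 = 10.199.

μ = -0.443, σ = 10.199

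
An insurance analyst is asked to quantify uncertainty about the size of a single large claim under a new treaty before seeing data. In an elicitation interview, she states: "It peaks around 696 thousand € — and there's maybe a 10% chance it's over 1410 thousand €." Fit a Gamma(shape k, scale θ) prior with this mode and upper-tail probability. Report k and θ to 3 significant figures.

k ≈ 4.85, θ ≈ 181

Gamma(k,θ) with k>1 has mode (k−1)θ, so θ = 696/(k−1).
Need P(X < 1410) = 0.9 with θ tied to k this way. Start at k = 2, θ = 696: P(X<1410) ≈ 0.601.
Too low — raise k to concentrate. Iterating converges to k ≈ 4.85.
Then θ = 696/(4.85−1) ≈ 181.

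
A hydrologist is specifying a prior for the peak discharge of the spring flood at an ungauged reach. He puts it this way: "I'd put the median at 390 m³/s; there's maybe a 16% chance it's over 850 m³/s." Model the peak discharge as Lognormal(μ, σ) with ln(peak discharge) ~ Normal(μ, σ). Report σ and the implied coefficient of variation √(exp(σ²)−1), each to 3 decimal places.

If T ~ Lognormal(μ,σ) then ln T ~ Normal(μ,σ), so the p-quantile of ln T is μ + z_p·σ.
ln(390) = 5.966 and ln(850) = 6.745; z_{0.5} = 0, z_{0.84} = 0.9945.
σ = (6.745 − 5.966)/(0.9945 − (0)) = 0.783.
μ = 5.966 − (0)·0.783 = 5.966.
CV = √(exp(σ²)−1) = √(exp(0.6138)−1) = 0.921.

σ ≈ 0.783, CV ≈ 0.921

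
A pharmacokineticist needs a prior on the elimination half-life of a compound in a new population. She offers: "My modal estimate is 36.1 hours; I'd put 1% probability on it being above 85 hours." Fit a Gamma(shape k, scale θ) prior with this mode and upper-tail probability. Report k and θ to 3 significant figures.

Gamma(k,θ) with k>1 has mode (k−1)θ, so θ = 36.1/(k−1).
Need P(X < 85) = 0.99 with θ tied to k this way. Start at k = 2, θ = 36.1: P(X<85) ≈ 0.682.
Too low — raise k to concentrate. Iterating converges to k ≈ 7.48.
Then θ = 36.1/(7.48−1) ≈ 5.57.

k ≈ 7.48, θ ≈ 5.57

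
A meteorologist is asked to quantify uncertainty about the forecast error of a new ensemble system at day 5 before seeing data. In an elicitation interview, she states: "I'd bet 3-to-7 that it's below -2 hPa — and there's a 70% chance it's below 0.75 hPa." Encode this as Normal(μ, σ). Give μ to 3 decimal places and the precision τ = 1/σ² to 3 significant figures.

For Normal(μ,σ), the p-quantile is μ + z_p·σ. Here z_{0.3} = -0.5244, z_{0.7} = 0.5244.
So -2 = μ − 0.5244σ and 0.75 = μ + 0.5244σ.
Subtracting: σ = (0.75 − -2)/(0.5244 − (-0.5244)) = 2.622.
Then μ = -2 − (-0.5244)·2.622 = -0.625.
Precision τ = 1/σ² = 1/2.622² = 0.145.

μ = -0.625, τ = 0.145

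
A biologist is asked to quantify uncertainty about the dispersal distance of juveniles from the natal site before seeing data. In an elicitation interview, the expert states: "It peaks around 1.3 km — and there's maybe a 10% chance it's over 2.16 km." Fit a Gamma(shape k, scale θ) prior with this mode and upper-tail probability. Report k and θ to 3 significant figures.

k ≈ 8.32, θ ≈ 0.178

Gamma(k,θ) with k>1 has mode (k−1)θ, so θ = 1.3/(k−1).
Need P(X < 2.16) = 0.9 with θ tied to k this way. Start at k = 2, θ = 1.3: P(X<2.16) ≈ 0.495.
Too low — raise k to concentrate. Iterating converges to k ≈ 8.32.
Then θ = 1.3/(8.32−1) ≈ 0.178.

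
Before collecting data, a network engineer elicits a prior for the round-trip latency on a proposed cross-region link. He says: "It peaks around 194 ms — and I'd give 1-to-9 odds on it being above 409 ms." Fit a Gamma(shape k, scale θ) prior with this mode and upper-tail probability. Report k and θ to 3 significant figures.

Gamma(k,θ) with k>1 has mode (k−1)θ, so θ = 194/(k−1).
Need P(X < 409) = 0.9 with θ tied to k this way. Start at k = 2, θ = 194: P(X<409) ≈ 0.623.
Too low — raise k to concentrate. Iterating converges to k ≈ 4.45.
Then θ = 194/(4.45−1) ≈ 56.2.

k ≈ 4.45, θ ≈ 56.2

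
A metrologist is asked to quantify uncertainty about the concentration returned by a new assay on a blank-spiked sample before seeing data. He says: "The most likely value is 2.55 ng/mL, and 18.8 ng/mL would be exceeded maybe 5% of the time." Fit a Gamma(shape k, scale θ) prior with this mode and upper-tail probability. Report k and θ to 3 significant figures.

Gamma(k,θ) with k>1 has mode (k−1)θ, so θ = 2.55/(k−1).
Need P(X < 18.8) = 0.95 with θ tied to k this way. Start at k = 2, θ = 2.55: P(X<18.8) ≈ 0.995.
Too high — lower k to spread out. Iterating converges to k ≈ 1.54.
Then θ = 2.55/(1.54−1) ≈ 4.73.

k ≈ 1.54, θ ≈ 4.73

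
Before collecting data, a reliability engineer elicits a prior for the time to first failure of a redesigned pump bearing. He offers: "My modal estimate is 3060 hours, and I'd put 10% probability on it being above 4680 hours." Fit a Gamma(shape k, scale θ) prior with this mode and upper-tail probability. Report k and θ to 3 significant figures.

k ≈ 11.3, θ ≈ 296

Gamma(k,θ) with k>1 has mode (k−1)θ, so θ = 3060/(k−1).
Need P(X < 4680) = 0.9 with θ tied to k this way. Start at k = 2, θ = 3060: P(X<4680) ≈ 0.452.
Too low — raise k to concentrate. Iterating converges to k ≈ 11.3.
Then θ = 3060/(11.3−1) ≈ 296.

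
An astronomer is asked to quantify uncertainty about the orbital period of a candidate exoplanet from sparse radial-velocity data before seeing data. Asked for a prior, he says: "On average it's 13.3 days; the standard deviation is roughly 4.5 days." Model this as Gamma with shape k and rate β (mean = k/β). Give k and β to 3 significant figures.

k ≈ 8.74, β ≈ 0.657

For Gamma(k, rate β): mean = k/β, variance = k/β², so CV = 1/√k.
CV = SD/mean = 4.5/13.3 = 0.3383, hence k = 1/CV² = 8.74.
Then β = k/mean = 8.74/13.3 = 0.657.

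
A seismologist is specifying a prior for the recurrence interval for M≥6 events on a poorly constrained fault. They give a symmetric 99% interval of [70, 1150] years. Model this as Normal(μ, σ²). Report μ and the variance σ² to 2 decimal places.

A symmetric 99% interval runs μ ± z·σ with z = 2.576.
Half-width = 540, so σ = 540/2.576 = 209.641 and σ² = 43949.44.
μ is the interval midpoint, 610.00.

μ = 610.00, σ² = 43949.44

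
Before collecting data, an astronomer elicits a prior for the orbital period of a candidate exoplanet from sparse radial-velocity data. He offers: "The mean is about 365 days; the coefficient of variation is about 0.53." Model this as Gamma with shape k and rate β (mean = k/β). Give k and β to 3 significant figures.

For Gamma(k, rate β): mean = k/β, variance = k/β², so CV = 1/√k.
CV = 0.53, hence k = 1/CV² = 3.56.
Then β = k/mean = 3.56/365 = 0.00975.

k ≈ 3.56, β ≈ 0.00975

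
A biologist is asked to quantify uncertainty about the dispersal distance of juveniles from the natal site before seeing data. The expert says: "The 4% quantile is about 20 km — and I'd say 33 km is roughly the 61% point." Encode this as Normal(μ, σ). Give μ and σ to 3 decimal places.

μ = 31.211, σ = 6.404

The p-quantile of Normal(μ,σ) is μ + z_p·σ, with z_{0.04} = -1.751 and z_{0.61} = 0.2793.
Eliminate σ: μ = (z₂·x₁ − z₁·x₂)/(z₂ − z₁) = (0.2793·20 − (-1.751)·33)/2.03 = 31.211.
Then σ = (x₂ − x₁)/(z₂ − z₁) = (33 − 20)/2.03 = 6.404.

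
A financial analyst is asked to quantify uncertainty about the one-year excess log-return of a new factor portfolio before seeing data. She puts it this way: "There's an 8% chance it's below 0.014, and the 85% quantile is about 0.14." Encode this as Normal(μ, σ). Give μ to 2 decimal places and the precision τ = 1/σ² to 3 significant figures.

For Normal(μ,σ), the p-quantile is μ + z_p·σ. Here z_{0.08} = -1.405, z_{0.85} = 1.036.
So 0.014 = μ − 1.405σ and 0.14 = μ + 1.036σ.
Subtracting: σ = (0.14 − 0.014)/(1.036 − (-1.405)) = 0.05.
Then μ = 0.014 − (-1.405)·0.05 = 0.09.
Precision τ = 1/σ² = 1/0.05161² = 375.

μ = 0.09, τ = 375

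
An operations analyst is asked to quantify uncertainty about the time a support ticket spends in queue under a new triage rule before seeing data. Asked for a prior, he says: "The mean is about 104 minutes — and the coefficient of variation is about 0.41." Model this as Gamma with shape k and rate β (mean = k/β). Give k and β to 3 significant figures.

k ≈ 5.95, β ≈ 0.0572

For Gamma(k, rate β): mean = k/β, variance = k/β², so CV = 1/√k.
CV = 0.41, hence k = 1/CV² = 5.95.
Then β = k/mean = 5.95/104 = 0.0572.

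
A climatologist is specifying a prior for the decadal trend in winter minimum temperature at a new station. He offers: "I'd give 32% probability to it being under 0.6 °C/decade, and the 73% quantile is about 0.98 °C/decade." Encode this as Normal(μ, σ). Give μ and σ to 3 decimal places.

The p-quantile of Normal(μ,σ) is μ + z_p·σ, with z_{0.32} = -0.4677 and z_{0.73} = 0.6128.
Eliminate σ: μ = (z₂·x₁ − z₁·x₂)/(z₂ − z₁) = (0.6128·0.6 − (-0.4677)·0.98)/1.081 = 0.764.
Then σ = (x₂ − x₁)/(z₂ − z₁) = (0.98 − 0.6)/1.081 = 0.352.

μ = 0.764, σ = 0.352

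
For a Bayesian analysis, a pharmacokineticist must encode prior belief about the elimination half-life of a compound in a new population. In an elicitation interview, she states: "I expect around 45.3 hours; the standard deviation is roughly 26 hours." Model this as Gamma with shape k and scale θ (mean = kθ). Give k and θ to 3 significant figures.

For Gamma(k, scale θ): mean = kθ, variance = kθ², so CV = 1/√k.
CV = SD/mean = 26/45.3 = 0.574, hence k = 1/CV² = 3.04.
Then θ = mean/k = 45.3/3.04 = 14.9.

k ≈ 3.04, θ ≈ 14.9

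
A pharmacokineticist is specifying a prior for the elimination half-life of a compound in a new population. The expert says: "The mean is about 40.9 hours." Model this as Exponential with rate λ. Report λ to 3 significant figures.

λ ≈ 0.0244

Exponential mean = 1/λ, so λ = 1/40.9 = 0.0244.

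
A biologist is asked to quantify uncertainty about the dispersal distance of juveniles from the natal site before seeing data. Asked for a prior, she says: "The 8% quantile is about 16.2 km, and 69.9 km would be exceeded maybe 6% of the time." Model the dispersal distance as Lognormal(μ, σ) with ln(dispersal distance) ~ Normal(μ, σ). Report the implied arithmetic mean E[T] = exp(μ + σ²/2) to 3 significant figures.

If T ~ Lognormal(μ,σ) then ln T ~ Normal(μ,σ), so the p-quantile of ln T is μ + z_p·σ.
ln(16.2) = 2.785 and ln(69.9) = 4.247; z_{0.08} = -1.405, z_{0.94} = 1.555.
σ = (4.247 − 2.785)/(1.555 − (-1.405)) = 0.494.
μ = 2.785 − (-1.405)·0.494 = 3.479.
E[T] = exp(μ + σ²/2) = exp(3.479 + 0.1220) = 36.6 km.

E[T] ≈ 36.6 km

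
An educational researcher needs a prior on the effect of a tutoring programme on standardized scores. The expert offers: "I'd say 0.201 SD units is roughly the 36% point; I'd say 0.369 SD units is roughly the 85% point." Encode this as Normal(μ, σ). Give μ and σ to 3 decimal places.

μ = 0.244, σ = 0.120

For Normal(μ,σ), the p-quantile is μ + z_p·σ. Here z_{0.36} = -0.3585, z_{0.85} = 1.036.
So 0.201 = μ − 0.3585σ and 0.369 = μ + 1.036σ.
Subtracting: σ = (0.369 − 0.201)/(1.036 − (-0.3585)) = 0.120.
Then μ = 0.201 − (-0.3585)·0.120 = 0.244.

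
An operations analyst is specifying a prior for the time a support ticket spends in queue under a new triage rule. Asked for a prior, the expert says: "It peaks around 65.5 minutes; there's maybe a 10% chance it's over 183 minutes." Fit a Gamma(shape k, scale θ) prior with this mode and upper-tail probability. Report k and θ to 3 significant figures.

k ≈ 2.81, θ ≈ 36.2

Gamma(k,θ) with k>1 has mode (k−1)θ, so θ = 65.5/(k−1).
Need P(X < 183) = 0.9 with θ tied to k this way. Start at k = 2, θ = 65.5: P(X<183) ≈ 0.768.
Too low — raise k to concentrate. Iterating converges to k ≈ 2.81.
Then θ = 65.5/(2.81−1) ≈ 36.2.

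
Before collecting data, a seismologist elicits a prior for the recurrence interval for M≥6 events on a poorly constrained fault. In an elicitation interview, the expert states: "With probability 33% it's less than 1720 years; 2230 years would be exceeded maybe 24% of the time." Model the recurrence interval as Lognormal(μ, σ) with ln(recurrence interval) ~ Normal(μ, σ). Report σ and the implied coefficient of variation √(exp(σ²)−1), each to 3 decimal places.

σ ≈ 0.227, CV ≈ 0.229

If T ~ Lognormal(μ,σ) then ln T ~ Normal(μ,σ), so the p-quantile of ln T is μ + z_p·σ.
ln(1720) = 7.45 and ln(2230) = 7.71; z_{0.33} = -0.4399, z_{0.76} = 0.7063.
σ = (7.71 − 7.45)/(0.7063 − (-0.4399)) = 0.227.
μ = 7.45 − (-0.4399)·0.227 = 7.550.
CV = √(exp(σ²)−1) = √(exp(0.0513)−1) = 0.229.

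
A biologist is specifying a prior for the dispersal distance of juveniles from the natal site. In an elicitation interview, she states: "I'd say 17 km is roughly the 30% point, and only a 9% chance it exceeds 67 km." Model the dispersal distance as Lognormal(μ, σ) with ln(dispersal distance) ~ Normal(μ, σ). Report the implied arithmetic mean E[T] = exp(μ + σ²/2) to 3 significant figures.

E[T] ≈ 32.8 km

If T ~ Lognormal(μ,σ) then ln T ~ Normal(μ,σ), so the p-quantile of ln T is μ + z_p·σ.
ln(17) = 2.833 and ln(67) = 4.205; z_{0.3} = -0.5244, z_{0.91} = 1.341.
σ = (4.205 − 2.833)/(1.341 − (-0.5244)) = 0.735.
μ = 2.833 − (-0.5244)·0.735 = 3.219.
E[T] = exp(μ + σ²/2) = exp(3.219 + 0.2703) = 32.8 km.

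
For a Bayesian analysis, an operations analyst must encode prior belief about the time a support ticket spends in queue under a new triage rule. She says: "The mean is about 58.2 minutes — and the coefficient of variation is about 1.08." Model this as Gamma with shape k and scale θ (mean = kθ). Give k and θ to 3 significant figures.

k ≈ 0.857, θ ≈ 67.9

For Gamma(k, scale θ): mean = kθ, variance = kθ², so CV = 1/√k.
CV = 1.08, hence k = 1/CV² = 0.857.
Then θ = mean/k = 58.2/0.857 = 67.9.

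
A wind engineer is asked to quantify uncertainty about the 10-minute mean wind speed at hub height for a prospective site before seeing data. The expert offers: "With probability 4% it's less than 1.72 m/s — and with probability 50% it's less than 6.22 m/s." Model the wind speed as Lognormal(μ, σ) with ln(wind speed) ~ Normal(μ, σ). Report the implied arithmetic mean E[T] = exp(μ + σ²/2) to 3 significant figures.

E[T] ≈ 8.14 m/s

If T ~ Lognormal(μ,σ) then ln T ~ Normal(μ,σ), so the p-quantile of ln T is μ + z_p·σ.
ln(1.72) = 0.5423 and ln(6.22) = 1.828; z_{0.04} = -1.751, z_{0.5} = 0.
σ = (1.828 − 0.5423)/(0 − (-1.751)) = 0.734.
μ = 0.5423 − (-1.751)·0.734 = 1.828.
E[T] = exp(μ + σ²/2) = exp(1.828 + 0.2696) = 8.14 m/s.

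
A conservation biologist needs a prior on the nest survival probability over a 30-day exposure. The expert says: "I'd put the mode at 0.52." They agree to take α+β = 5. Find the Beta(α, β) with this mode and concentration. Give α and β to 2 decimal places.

α = 2.56, β = 2.44

For α,β > 1 the Beta mode is (α−1)/(α+β−2). With α+β = 5, the mode is (α−1)/3.
Set (α−1)/3 = 0.52 → α = 1 + 0.52·3 = 2.56.
β = 5 − α = 2.44.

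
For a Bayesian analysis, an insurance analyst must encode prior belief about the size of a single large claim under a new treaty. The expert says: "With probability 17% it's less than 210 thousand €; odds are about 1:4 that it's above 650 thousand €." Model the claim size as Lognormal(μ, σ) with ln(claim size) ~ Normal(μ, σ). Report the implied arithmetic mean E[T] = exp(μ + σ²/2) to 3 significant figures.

If T ~ Lognormal(μ,σ) then ln T ~ Normal(μ,σ), so the p-quantile of ln T is μ + z_p·σ.
ln(210) = 5.347 and ln(650) = 6.477; z_{0.17} = -0.9542, z_{0.8} = 0.8416.
σ = (6.477 − 5.347)/(0.8416 − (-0.9542)) = 0.629.
μ = 5.347 − (-0.9542)·0.629 = 5.947.
E[T] = exp(μ + σ²/2) = exp(5.947 + 0.1979) = 467 thousand €.

E[T] ≈ 467 thousand €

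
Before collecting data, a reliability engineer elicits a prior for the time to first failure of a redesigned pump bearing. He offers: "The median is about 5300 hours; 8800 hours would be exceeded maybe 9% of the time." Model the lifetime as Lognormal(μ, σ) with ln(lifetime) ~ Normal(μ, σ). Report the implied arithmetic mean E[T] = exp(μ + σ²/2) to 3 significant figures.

E[T] ≈ 5690 hours

If T ~ Lognormal(μ,σ) then ln T ~ Normal(μ,σ), so the p-quantile of ln T is μ + z_p·σ.
ln(5300) = 8.575 and ln(8800) = 9.083; z_{0.5} = 0, z_{0.91} = 1.341.
σ = (9.083 − 8.575)/(1.341 − (0)) = 0.378.
μ = 8.575 − (0)·0.378 = 8.575.
E[T] = exp(μ + σ²/2) = exp(8.575 + 0.0715) = 5690 hours.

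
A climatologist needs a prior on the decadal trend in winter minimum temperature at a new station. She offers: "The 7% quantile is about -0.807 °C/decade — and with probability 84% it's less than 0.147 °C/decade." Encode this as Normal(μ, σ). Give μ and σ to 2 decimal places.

The p-quantile of Normal(μ,σ) is μ + z_p·σ, with z_{0.07} = -1.476 and z_{0.84} = 0.9945.
Eliminate σ: μ = (z₂·x₁ − z₁·x₂)/(z₂ − z₁) = (0.9945·-0.807 − (-1.476)·0.147)/2.47 = -0.24.
Then σ = (x₂ − x₁)/(z₂ − z₁) = (0.147 − -0.807)/2.47 = 0.39.

μ = -0.24, σ = 0.39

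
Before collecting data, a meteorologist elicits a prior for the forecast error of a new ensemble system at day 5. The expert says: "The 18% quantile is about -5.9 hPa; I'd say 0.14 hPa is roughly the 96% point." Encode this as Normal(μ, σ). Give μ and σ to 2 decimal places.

μ = -3.83, σ = 2.27

For Normal(μ,σ), the p-quantile is μ + z_p·σ. Here z_{0.18} = -0.9154, z_{0.96} = 1.751.
So -5.9 = μ − 0.9154σ and 0.14 = μ + 1.751σ.
Subtracting: σ = (0.14 − -5.9)/(1.751 − (-0.9154)) = 2.27.
Then μ = -5.9 − (-0.9154)·2.27 = -3.83.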